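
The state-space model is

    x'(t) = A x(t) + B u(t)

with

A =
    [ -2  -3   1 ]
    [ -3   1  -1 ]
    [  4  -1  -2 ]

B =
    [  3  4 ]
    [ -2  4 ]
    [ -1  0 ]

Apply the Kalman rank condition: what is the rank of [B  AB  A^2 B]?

3

AB = [[-1, -20], [-10, -8], [16, 12]]
A^2B = [[48, 76], [-23, 40], [-26, -96]]
Controllability matrix C = [B  AB  A^2B] = [[3, 4, -1, -20, 48, 76], [-2, 4, -10, -8, -23, 40], [-1, 0, 16, 12, -26, -96]]
Take the 3×3 submatrix of C formed by columns 1, 2, 3: [[3, 4, -1], [-2, 4, -10], [-1, 0, 16]]. Its determinant is 3·(4·16 - (-10)·0) - 4·((-2)·16 - (-10)·(-1)) + (-1)·((-2)·0 - 4·(-1)) = 3·64 - 4·(-42) + (-1)·4 = 356 ≠ 0.
So rank(C) ≥ 3; since C has 3 rows, rank(C) = 3.
rank(C) = 3 = n, so the pair (A, B) is completely controllable.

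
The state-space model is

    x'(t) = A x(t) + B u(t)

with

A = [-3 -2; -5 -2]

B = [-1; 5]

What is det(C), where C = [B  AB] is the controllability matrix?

40

AB = [[-7], [-5]]
Controllability matrix C = [B  AB] = [[-1, -7], [5, -5]]
det(C) = (-1)·(-5) - (-7)·5 = 5 - (-35) = 40
Since det(C) ≠ 0, rank(C) = 2 and the system is completely controllable.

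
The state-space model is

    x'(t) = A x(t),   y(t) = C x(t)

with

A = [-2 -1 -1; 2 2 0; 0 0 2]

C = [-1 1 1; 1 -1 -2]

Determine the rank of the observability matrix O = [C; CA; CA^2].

3

CA = [[4, 3, 3], [-4, -3, -5]]
CA^2 = [[-2, 2, 2], [2, -2, -6]]
Observability matrix O = [C; CA; CA^2] = [[-1, 1, 1], [1, -1, -2], [4, 3, 3], [-4, -3, -5], [-2, 2, 2], [2, -2, -6]]
Take the 3×3 submatrix of O formed by rows 1, 2, 3: [[-1, 1, 1], [1, -1, -2], [4, 3, 3]]. Its determinant is (-1)·((-1)·3 - (-2)·3) - 1·(1·3 - (-2)·4) + 1·(1·3 - (-1)·4) = (-1)·3 - 1·11 + 1·7 = -7 ≠ 0.
So rank(O) ≥ 3; since O has 3 columns, rank(O) = 3.
rank(O) = 3 = n, so the pair (A, C) is completely observable.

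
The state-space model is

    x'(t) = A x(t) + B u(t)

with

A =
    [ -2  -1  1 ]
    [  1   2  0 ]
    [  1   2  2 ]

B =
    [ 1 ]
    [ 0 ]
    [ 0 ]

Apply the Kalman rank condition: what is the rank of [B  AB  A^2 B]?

AB = [[-2], [1], [1]]
A^2B = [[4], [0], [2]]
Controllability matrix C = [B  AB  A^2B] = [[1, -2, 4], [0, 1, 0], [0, 1, 2]]
det(C) = 1·(1·2 - 0·1) - (-2)·(0·2 - 0·0) + 4·(0·1 - 1·0) = 1·2 - (-2)·0 + 4·0 = 2 ≠ 0, so rank(C) = 3.
rank(C) = 3 = n, so the pair (A, B) is completely controllable.

3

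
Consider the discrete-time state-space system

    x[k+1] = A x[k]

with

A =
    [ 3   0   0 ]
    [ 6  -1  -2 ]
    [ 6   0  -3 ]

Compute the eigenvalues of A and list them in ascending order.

-3, -1, 3

det(zI - A) = z^3 - (tr A)z^2 + (M11 + M22 + M33)z - det A, where Mii is the 2×2 principal minor of A obtained by deleting row i and column i.
tr A = 3 + (-1) + (-3) = -1; M11 = (-1)·(-3) - (-2)·0 = 3 - 0 = 3; M22 = 3·(-3) - 0·6 = -9 - 0 = -9; M33 = 3·(-1) - 0·6 = -3 - 0 = -3; sum of minors = -9.
det A = 3·((-1)·(-3) - (-2)·0) - 0·(6·(-3) - (-2)·6) + 0·(6·0 - (-1)·6) = 3·3 - 0·(-6) + 0·6 = 9.
So p(z) = det(zI - A) = z^3 + z^2 - 9z - 9.
Rational-root test: any integer root divides -9. Testing small divisors, z = -1 works: p(-1) = -1 + 1 + 9 + (-9) = 0, so (z + 1) is a factor.
Dividing, p(z) = (z + 1)(z^2 - 9).
Factor z^2 - 9: two numbers with sum 0 and product -9 are 3 and -3, so z^2 - 9 = (z - 3)(z + 3).
Hence p(z) = (z - 3) (z + 1) (z + 3), with roots -3, -1, 3.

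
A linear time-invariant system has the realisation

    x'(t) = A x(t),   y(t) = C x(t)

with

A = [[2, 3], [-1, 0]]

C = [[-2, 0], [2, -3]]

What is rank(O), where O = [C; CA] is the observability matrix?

CA = [[-4, -6], [7, 6]]
Observability matrix O = [C; CA] = [[-2, 0], [2, -3], [-4, -6], [7, 6]]
Take the 2×2 submatrix of O formed by rows 1, 2: [[-2, 0], [2, -3]]. Its determinant is (-2)·(-3) - 0·2 = 6 - 0 = 6 ≠ 0.
So rank(O) ≥ 2; since O has 2 columns, rank(O) = 2.
rank(O) = 2 = n, so the pair (A, C) is completely observable.

2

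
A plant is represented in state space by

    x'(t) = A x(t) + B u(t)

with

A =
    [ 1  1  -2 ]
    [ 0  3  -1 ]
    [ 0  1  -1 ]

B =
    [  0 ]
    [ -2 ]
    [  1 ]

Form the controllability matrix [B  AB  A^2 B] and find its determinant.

AB = [[-4], [-7], [-3]]
A^2B = [[-5], [-18], [-4]]
Controllability matrix C = [B  AB  A^2B] = [[0, -4, -5], [-2, -7, -18], [1, -3, -4]]
Expanding along the first row, det(C) = 0·((-7)·(-4) - (-18)·(-3)) - (-4)·((-2)·(-4) - (-18)·1) + (-5)·((-2)·(-3) - (-7)·1) = 0·(-26) - (-4)·26 + (-5)·13 = 39
Since det(C) ≠ 0, rank(C) = 3 and the system is completely controllable.

39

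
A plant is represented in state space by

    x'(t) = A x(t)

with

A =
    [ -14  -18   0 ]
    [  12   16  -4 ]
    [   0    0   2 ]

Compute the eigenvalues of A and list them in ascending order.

-2, 2, 4

det(sI - A) = s^3 - (tr A)s^2 + (M11 + M22 + M33)s - det A, where Mii is the 2×2 principal minor of A obtained by deleting row i and column i.
tr A = (-14) + 16 + 2 = 4; M11 = 16·2 - (-4)·0 = 32 - 0 = 32; M22 = (-14)·2 - 0·0 = -28 - 0 = -28; M33 = (-14)·16 - (-18)·12 = -224 - (-216) = -8; sum of minors = -4.
det A = (-14)·(16·2 - (-4)·0) - (-18)·(12·2 - (-4)·0) + 0·(12·0 - 16·0) = (-14)·32 - (-18)·24 + 0·0 = -16.
So p(s) = det(sI - A) = s^3 - 4s^2 - 4s + 16.
Rational-root test: any integer root divides 16. Testing small divisors, s = -2 works: p(-2) = -8 + (-16) + 8 + 16 = 0, so (s + 2) is a factor.
Dividing, p(s) = (s + 2)(s^2 - 6s + 8).
Factor s^2 - 6s + 8: two numbers with sum 6 and product 8 are 4 and 2, so s^2 - 6s + 8 = (s - 4)(s - 2).
Hence p(s) = (s - 4) (s - 2) (s + 2), with roots -2, 2, 4.
At least one eigenvalue has non-negative real part, so the system is not asymptotically stable.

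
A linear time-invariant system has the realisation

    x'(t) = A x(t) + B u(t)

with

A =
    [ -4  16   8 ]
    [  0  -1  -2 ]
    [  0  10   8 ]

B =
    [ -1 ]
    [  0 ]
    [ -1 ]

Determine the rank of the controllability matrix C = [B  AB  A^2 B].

AB = [[-4], [2], [-8]]
A^2B = [[-16], [14], [-44]]
Controllability matrix C = [B  AB  A^2B] = [[-1, -4, -16], [0, 2, 14], [-1, -8, -44]]
The rows r1, r2, r3 of C are linearly dependent: -r1 + 2·r2 + r3 = 0 (check each entry), so rank(C) ≤ 2.
The 2×2 minor from rows 1, 2, columns 1, 2 is (-1)·2 - (-4)·0 = -2 - 0 = -2 ≠ 0, so rank(C) = 2.
rank(C) = 2 < n = 3, so the pair (A, B) is not completely controllable.

2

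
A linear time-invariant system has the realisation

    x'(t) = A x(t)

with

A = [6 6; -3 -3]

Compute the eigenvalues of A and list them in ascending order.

0, 3

det(sI - A) = s^2 - (tr A)s + det A, with tr A = 6 + (-3) = 3 and det A = 6·(-3) - 6·(-3) = -18 - (-18) = 0.
So p(s) = det(sI - A) = s^2 - 3s.
Factor s^2 - 3s: two numbers with sum 3 and product 0 are 3 and 0, so s^2 - 3s = s(s - 3).
Hence p(s) = s (s - 3), with roots 0, 3.
At least one eigenvalue has non-negative real part, so the system is not asymptotically stable.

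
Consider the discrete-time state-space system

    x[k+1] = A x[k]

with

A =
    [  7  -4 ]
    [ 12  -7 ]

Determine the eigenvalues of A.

det(zI - A) = z^2 - (tr A)z + det A, with tr A = 7 + (-7) = 0 and det A = 7·(-7) - (-4)·12 = -49 - (-48) = -1.
So p(z) = det(zI - A) = z^2 - 1.
Factor z^2 - 1: two numbers with sum 0 and product -1 are 1 and -1, so z^2 - 1 = (z - 1)(z + 1).
Hence p(z) = (z - 1) (z + 1), with roots -1, 1.

-1, 1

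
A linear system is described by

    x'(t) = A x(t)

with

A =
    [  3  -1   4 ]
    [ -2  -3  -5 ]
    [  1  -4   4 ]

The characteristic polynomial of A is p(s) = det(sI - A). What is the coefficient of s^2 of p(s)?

-4

Expand det(sI - A) for the 3×3 matrix.
p(s) = s^3 - 4s^2 - 35s + 55.
(Check: constant term = det(-A) = (-1)^3 det A = 55; coefficient of s^2 = -tr A = -4.)
The coefficient of s^2 is -4.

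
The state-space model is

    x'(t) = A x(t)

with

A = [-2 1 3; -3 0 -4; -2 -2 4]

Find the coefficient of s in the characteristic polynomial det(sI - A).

-7

Expand det(sI - A) for the 3×3 matrix.
p(s) = s^3 - 2s^2 - 7s - 54.
(Check: constant term = det(-A) = (-1)^3 det A = -54; coefficient of s^2 = -tr A = -2.)
The coefficient of s is -7.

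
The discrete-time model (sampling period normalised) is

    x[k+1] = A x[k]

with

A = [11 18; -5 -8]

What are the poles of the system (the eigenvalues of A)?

det(zI - A) = z^2 - (tr A)z + det A, with tr A = 11 + (-8) = 3 and det A = 11·(-8) - 18·(-5) = -88 - (-90) = 2.
So p(z) = det(zI - A) = z^2 - 3z + 2.
Factor z^2 - 3z + 2: two numbers with sum 3 and product 2 are 2 and 1, so z^2 - 3z + 2 = (z - 2)(z - 1).
Hence p(z) = (z - 2) (z - 1), with roots 1, 2.

1, 2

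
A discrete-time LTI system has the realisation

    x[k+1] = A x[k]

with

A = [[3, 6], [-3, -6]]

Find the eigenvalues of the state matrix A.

-3, 0

det(zI - A) = z^2 - (tr A)z + det A, with tr A = 3 + (-6) = -3 and det A = 3·(-6) - 6·(-3) = -18 - (-18) = 0.
So p(z) = det(zI - A) = z^2 + 3z.
Factor z^2 + 3z: two numbers with sum -3 and product 0 are 0 and -3, so z^2 + 3z = z(z + 3).
Hence p(z) = z (z + 3), with roots -3, 0.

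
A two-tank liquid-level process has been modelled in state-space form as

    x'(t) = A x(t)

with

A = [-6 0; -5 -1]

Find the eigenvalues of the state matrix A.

-6, -1

det(sI - A) = s^2 - (tr A)s + det A, with tr A = (-6) + (-1) = -7 and det A = (-6)·(-1) - 0·(-5) = 6 - 0 = 6.
So p(s) = det(sI - A) = s^2 + 7s + 6.
Factor s^2 + 7s + 6: two numbers with sum -7 and product 6 are -1 and -6, so s^2 + 7s + 6 = (s + 1)(s + 6).
Hence p(s) = (s + 1) (s + 6), with roots -6, -1.
All eigenvalues have negative real part, so the system is asymptotically stable.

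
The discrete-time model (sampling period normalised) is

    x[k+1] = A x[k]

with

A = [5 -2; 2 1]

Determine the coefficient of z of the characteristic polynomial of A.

For a 2×2 matrix, det(zI - A) = z^2 - (tr A)z + det A.
tr A = 6, det A = 9.
So p(z) = z^2 - 6z + 9.
The coefficient of z is -6.

-6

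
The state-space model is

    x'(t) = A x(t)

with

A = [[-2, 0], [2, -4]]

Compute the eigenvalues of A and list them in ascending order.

-4, -2

det(sI - A) = s^2 - (tr A)s + det A, with tr A = (-2) + (-4) = -6 and det A = (-2)·(-4) - 0·2 = 8 - 0 = 8.
So p(s) = det(sI - A) = s^2 + 6s + 8.
Factor s^2 + 6s + 8: two numbers with sum -6 and product 8 are -2 and -4, so s^2 + 6s + 8 = (s + 2)(s + 4).
Hence p(s) = (s + 2) (s + 4), with roots -4, -2.
All eigenvalues have negative real part, so the system is asymptotically stable.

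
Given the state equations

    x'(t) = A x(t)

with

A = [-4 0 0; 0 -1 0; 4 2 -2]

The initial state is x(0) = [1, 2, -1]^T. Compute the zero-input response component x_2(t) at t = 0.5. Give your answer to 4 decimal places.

det(sI - A) = s^3 - (tr A)s^2 + (M11 + M22 + M33)s - det A, where Mii is the 2×2 principal minor of A obtained by deleting row i and column i.
tr A = (-4) + (-1) + (-2) = -7; M11 = (-1)·(-2) - 0·2 = 2 - 0 = 2; M22 = (-4)·(-2) - 0·4 = 8 - 0 = 8; M33 = (-4)·(-1) - 0·0 = 4 - 0 = 4; sum of minors = 14.
det A = (-4)·((-1)·(-2) - 0·2) - 0·(0·(-2) - 0·4) + 0·(0·2 - (-1)·4) = (-4)·2 - 0·0 + 0·4 = -8.
So p(s) = det(sI - A) = s^3 + 7s^2 + 14s + 8.
Rational-root test: any integer root divides 8. Testing small divisors, s = -1 works: p(-1) = -1 + 7 + (-14) + 8 = 0, so (s + 1) is a factor.
Dividing, p(s) = (s + 1)(s^2 + 6s + 8).
Factor s^2 + 6s + 8: two numbers with sum -6 and product 8 are -2 and -4, so s^2 + 6s + 8 = (s + 2)(s + 4).
Hence p(s) = (s + 1) (s + 2) (s + 4), with roots -4, -2, -1.
The eigenvalues -4, -2, -1 are distinct and real, so A is diagonalisable and x(t) = e^{At} x(0) = V diag(e^{λ_i t}) V^{-1} x(0), where the columns of V are the eigenvectors.
λ = -4: A - (-4)I = [[0, 0, 0], [0, 3, 0], [4, 2, 2]]. v must be orthogonal to every row; (row 2) × (row 3) = [6, 0, -12], so take v_1 = [-1, 0, 2]^T.
λ = -2: A - (-2)I = [[-2, 0, 0], [0, 1, 0], [4, 2, 0]]. v must be orthogonal to every row; (row 1) × (row 2) = [0, 0, -2], so take v_2 = [0, 0, 1]^T.
λ = -1: A - (-1)I = [[-3, 0, 0], [0, 0, 0], [4, 2, -1]]. v must be orthogonal to every row; (row 1) × (row 3) = [0, -3, -6], so take v_3 = [0, -1, -2]^T.
V = [v_1 v_2 v_3] = [[-1, 0, 0], [0, 0, -1], [2, 1, -2]] has det V = -1, so V^{-1} = adj(V)/det V = [[-1, 0, 0], [2, -2, 1], [0, -1, 0]].
Modal coordinates z(0) = V^{-1} x(0): (-1)·1 + 0·2 + 0·(-1) = -1; 2·1 + (-2)·2 + 1·(-1) = -3; 0·1 + (-1)·2 + 0·(-1) = -2; so z(0) = [-1, -3, -2]^T.
x_2(t) = Σ_i (v_i)_2 · z_i(0) · e^{λ_i t} (row 2 of V times the modal terms).
x_2(0.5) = 0·(-1)·e^{-4·0.5} + 0·(-3)·e^{-2·0.5} + (-1)·(-2)·e^{-1·0.5} = 0·0.135335 + 0·0.367879 + 2·0.606531 = 1.2131.

1.2131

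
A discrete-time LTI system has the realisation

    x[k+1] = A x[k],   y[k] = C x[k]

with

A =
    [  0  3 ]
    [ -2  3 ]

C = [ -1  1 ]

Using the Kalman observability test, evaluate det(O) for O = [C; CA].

2

CA = [[-2, 0]]
Observability matrix O = [C; CA] = [[-1, 1], [-2, 0]]
det(O) = (-1)·0 - 1·(-2) = 0 - (-2) = 2
Since det(O) ≠ 0, rank(O) = 2 and the system is completely observable.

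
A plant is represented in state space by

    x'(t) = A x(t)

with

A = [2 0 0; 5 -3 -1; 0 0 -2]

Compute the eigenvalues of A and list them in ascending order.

-3, -2, 2

det(sI - A) = s^3 - (tr A)s^2 + (M11 + M22 + M33)s - det A, where Mii is the 2×2 principal minor of A obtained by deleting row i and column i.
tr A = 2 + (-3) + (-2) = -3; M11 = (-3)·(-2) - (-1)·0 = 6 - 0 = 6; M22 = 2·(-2) - 0·0 = -4 - 0 = -4; M33 = 2·(-3) - 0·5 = -6 - 0 = -6; sum of minors = -4.
det A = 2·((-3)·(-2) - (-1)·0) - 0·(5·(-2) - (-1)·0) + 0·(5·0 - (-3)·0) = 2·6 - 0·(-10) + 0·0 = 12.
So p(s) = det(sI - A) = s^3 + 3s^2 - 4s - 12.
Rational-root test: any integer root divides -12. Testing small divisors, s = -2 works: p(-2) = -8 + 12 + 8 + (-12) = 0, so (s + 2) is a factor.
Dividing, p(s) = (s + 2)(s^2 + s - 6).
Factor s^2 + s - 6: two numbers with sum -1 and product -6 are 2 and -3, so s^2 + s - 6 = (s - 2)(s + 3).
Hence p(s) = (s - 2) (s + 2) (s + 3), with roots -3, -2, 2.
At least one eigenvalue has non-negative real part, so the system is not asymptotically stable.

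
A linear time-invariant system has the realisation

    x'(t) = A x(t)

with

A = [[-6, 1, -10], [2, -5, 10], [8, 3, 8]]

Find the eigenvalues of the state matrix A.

det(sI - A) = s^3 - (tr A)s^2 + (M11 + M22 + M33)s - det A, where Mii is the 2×2 principal minor of A obtained by deleting row i and column i.
tr A = (-6) + (-5) + 8 = -3; M11 = (-5)·8 - 10·3 = -40 - 30 = -70; M22 = (-6)·8 - (-10)·8 = -48 - (-80) = 32; M33 = (-6)·(-5) - 1·2 = 30 - 2 = 28; sum of minors = -10.
det A = (-6)·((-5)·8 - 10·3) - 1·(2·8 - 10·8) + (-10)·(2·3 - (-5)·8) = (-6)·(-70) - 1·(-64) + (-10)·46 = 24.
So p(s) = det(sI - A) = s^3 + 3s^2 - 10s - 24.
Rational-root test: any integer root divides -24. Testing small divisors, s = -2 works: p(-2) = -8 + 12 + 20 + (-24) = 0, so (s + 2) is a factor.
Dividing, p(s) = (s + 2)(s^2 + s - 12).
Factor s^2 + s - 12: two numbers with sum -1 and product -12 are 3 and -4, so s^2 + s - 12 = (s - 3)(s + 4).
Hence p(s) = (s - 3) (s + 2) (s + 4), with roots -4, -2, 3.
At least one eigenvalue has non-negative real part, so the system is not asymptotically stable.

-4, -2, 3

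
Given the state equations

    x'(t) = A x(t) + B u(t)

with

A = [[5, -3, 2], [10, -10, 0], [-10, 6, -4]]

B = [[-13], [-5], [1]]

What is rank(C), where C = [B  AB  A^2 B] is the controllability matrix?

AB = [[-48], [-80], [96]]
A^2B = [[192], [320], [-384]]
Controllability matrix C = [B  AB  A^2B] = [[-13, -48, 192], [-5, -80, 320], [1, 96, -384]]
The rows r1, r2, r3 of C are linearly dependent: -r1 + 3·r2 + 2·r3 = 0 (check each entry), so rank(C) ≤ 2.
The 2×2 minor from rows 1, 2, columns 1, 2 is (-13)·(-80) - (-48)·(-5) = 1040 - 240 = 800 ≠ 0, so rank(C) = 2.
rank(C) = 2 < n = 3, so the pair (A, B) is not completely controllable.

2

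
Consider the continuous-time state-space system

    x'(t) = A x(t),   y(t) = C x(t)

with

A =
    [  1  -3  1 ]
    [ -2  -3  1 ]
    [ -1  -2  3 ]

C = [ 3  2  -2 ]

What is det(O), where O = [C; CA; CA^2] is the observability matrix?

CA = [[1, -11, -1]]
CA^2 = [[24, 32, -13]]
Observability matrix O = [C; CA; CA^2] = [[3, 2, -2], [1, -11, -1], [24, 32, -13]]
Expanding along the first row, det(O) = 3·((-11)·(-13) - (-1)·32) - 2·(1·(-13) - (-1)·24) + (-2)·(1·32 - (-11)·24) = 3·175 - 2·11 + (-2)·296 = -89
Since det(O) ≠ 0, rank(O) = 3 and the system is completely observable.

-89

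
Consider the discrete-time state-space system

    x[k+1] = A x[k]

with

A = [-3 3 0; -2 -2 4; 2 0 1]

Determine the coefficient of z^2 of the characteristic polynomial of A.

Expand det(zI - A) for the 3×3 matrix.
p(z) = z^3 + 4z^2 + 7z - 36.
(Check: constant term = det(-A) = (-1)^3 det A = -36; coefficient of z^2 = -tr A = 4.)
The coefficient of z^2 is 4.

4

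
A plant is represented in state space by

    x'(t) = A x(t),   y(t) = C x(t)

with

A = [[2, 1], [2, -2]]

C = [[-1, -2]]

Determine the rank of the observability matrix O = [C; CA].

2

CA = [[-6, 3]]
Observability matrix O = [C; CA] = [[-1, -2], [-6, 3]]
det(O) = (-1)·3 - (-2)·(-6) = -3 - 12 = -15 ≠ 0, so rank(O) = 2.
rank(O) = 2 = n, so the pair (A, C) is completely observable.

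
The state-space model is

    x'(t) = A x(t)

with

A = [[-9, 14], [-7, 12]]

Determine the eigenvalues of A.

-2, 5

det(sI - A) = s^2 - (tr A)s + det A, with tr A = (-9) + 12 = 3 and det A = (-9)·12 - 14·(-7) = -108 - (-98) = -10.
So p(s) = det(sI - A) = s^2 - 3s - 10.
Factor s^2 - 3s - 10: two numbers with sum 3 and product -10 are 5 and -2, so s^2 - 3s - 10 = (s - 5)(s + 2).
Hence p(s) = (s - 5) (s + 2), with roots -2, 5.
At least one eigenvalue has non-negative real part, so the system is not asymptotically stable.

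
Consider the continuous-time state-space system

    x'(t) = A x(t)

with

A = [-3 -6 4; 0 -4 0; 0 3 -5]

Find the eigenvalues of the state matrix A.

det(sI - A) = s^3 - (tr A)s^2 + (M11 + M22 + M33)s - det A, where Mii is the 2×2 principal minor of A obtained by deleting row i and column i.
tr A = (-3) + (-4) + (-5) = -12; M11 = (-4)·(-5) - 0·3 = 20 - 0 = 20; M22 = (-3)·(-5) - 4·0 = 15 - 0 = 15; M33 = (-3)·(-4) - (-6)·0 = 12 - 0 = 12; sum of minors = 47.
det A = (-3)·((-4)·(-5) - 0·3) - (-6)·(0·(-5) - 0·0) + 4·(0·3 - (-4)·0) = (-3)·20 - (-6)·0 + 4·0 = -60.
So p(s) = det(sI - A) = s^3 + 12s^2 + 47s + 60.
Rational-root test: any integer root divides 60. Testing small divisors, s = -3 works: p(-3) = -27 + 108 + (-141) + 60 = 0, so (s + 3) is a factor.
Dividing, p(s) = (s + 3)(s^2 + 9s + 20).
Factor s^2 + 9s + 20: two numbers with sum -9 and product 20 are -4 and -5, so s^2 + 9s + 20 = (s + 4)(s + 5).
Hence p(s) = (s + 3) (s + 4) (s + 5), with roots -5, -4, -3.
All eigenvalues have negative real part, so the system is asymptotically stable.

-5, -4, -3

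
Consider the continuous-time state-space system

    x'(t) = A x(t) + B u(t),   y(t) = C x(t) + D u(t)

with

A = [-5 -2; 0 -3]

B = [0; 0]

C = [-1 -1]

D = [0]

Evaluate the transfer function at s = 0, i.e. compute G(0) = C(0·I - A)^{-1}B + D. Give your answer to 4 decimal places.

G(0) = C(-A)^{-1}B + D = -C A^{-1} B + D.
det A = 15, so A^{-1} = (1/15)·adj(A) = [[-1/5, 2/15], [0, -1/3]]
A^{-1} B = [0, 0]^T
C A^{-1} B = 0
G(0) = D - C A^{-1} B = 0 - (0) = 0

0.0000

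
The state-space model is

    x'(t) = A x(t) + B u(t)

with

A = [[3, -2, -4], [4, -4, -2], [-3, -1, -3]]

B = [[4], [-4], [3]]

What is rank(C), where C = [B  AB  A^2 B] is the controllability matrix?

AB = [[8], [26], [-17]]
A^2B = [[40], [-38], [1]]
Controllability matrix C = [B  AB  A^2B] = [[4, 8, 40], [-4, 26, -38], [3, -17, 1]]
det(C) = 4·(26·1 - (-38)·(-17)) - 8·((-4)·1 - (-38)·3) + 40·((-4)·(-17) - 26·3) = 4·(-620) - 8·110 + 40·(-10) = -3760 ≠ 0, so rank(C) = 3.
rank(C) = 3 = n, so the pair (A, B) is completely controllable.

3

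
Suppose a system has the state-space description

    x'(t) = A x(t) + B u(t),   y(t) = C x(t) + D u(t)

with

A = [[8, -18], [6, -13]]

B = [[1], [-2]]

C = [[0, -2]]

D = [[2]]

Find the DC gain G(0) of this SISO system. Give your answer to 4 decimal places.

-9.0000

G(0) = C(-A)^{-1}B + D = -C A^{-1} B + D.
det A = 4, so A^{-1} = (1/4)·adj(A) = [[-13/4, 9/2], [-3/2, 2]]
A^{-1} B = [-49/4, -11/2]^T
C A^{-1} B = 11
G(0) = D - C A^{-1} B = 2 - (11) = -9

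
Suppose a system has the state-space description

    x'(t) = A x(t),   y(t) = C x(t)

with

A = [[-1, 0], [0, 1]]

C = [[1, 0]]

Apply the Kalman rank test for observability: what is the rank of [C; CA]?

1

CA = [[-1, 0]]
Observability matrix O = [C; CA] = [[1, 0], [-1, 0]]
Every row of O is a scalar multiple of row 1 = [1, 0] (multipliers 1, -1), so the rows span a one-dimensional space.
O ≠ 0, hence rank(O) = 1.
rank(O) = 1 < n = 2, so the pair (A, C) is not completely observable.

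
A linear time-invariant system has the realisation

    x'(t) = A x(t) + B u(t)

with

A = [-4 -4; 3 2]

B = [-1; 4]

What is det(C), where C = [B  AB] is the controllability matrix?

43

AB = [[-12], [5]]
Controllability matrix C = [B  AB] = [[-1, -12], [4, 5]]
det(C) = (-1)·5 - (-12)·4 = -5 - (-48) = 43
Since det(C) ≠ 0, rank(C) = 2 and the system is completely controllable.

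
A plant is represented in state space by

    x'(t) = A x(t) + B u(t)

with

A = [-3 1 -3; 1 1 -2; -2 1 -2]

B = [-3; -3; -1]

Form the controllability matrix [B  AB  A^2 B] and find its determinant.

-404

AB = [[9], [-4], [5]]
A^2B = [[-46], [-5], [-32]]
Controllability matrix C = [B  AB  A^2B] = [[-3, 9, -46], [-3, -4, -5], [-1, 5, -32]]
Expanding along the first row, det(C) = (-3)·((-4)·(-32) - (-5)·5) - 9·((-3)·(-32) - (-5)·(-1)) + (-46)·((-3)·5 - (-4)·(-1)) = (-3)·153 - 9·91 + (-46)·(-19) = -404
Since det(C) ≠ 0, rank(C) = 3 and the system is completely controllable.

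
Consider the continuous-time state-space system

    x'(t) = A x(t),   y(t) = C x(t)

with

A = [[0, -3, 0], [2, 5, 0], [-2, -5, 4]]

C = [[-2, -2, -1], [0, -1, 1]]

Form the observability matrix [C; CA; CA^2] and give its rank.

CA = [[-2, 1, -4], [-4, -10, 4]]
CA^2 = [[10, 31, -16], [-28, -58, 16]]
Observability matrix O = [C; CA; CA^2] = [[-2, -2, -1], [0, -1, 1], [-2, 1, -4], [-4, -10, 4], [10, 31, -16], [-28, -58, 16]]
The columns c1, c2, c3 of O are linearly dependent: -3·c1 + 2·c2 + 2·c3 = 0 (check each entry), so rank(O) ≤ 2.
The 2×2 minor from rows 1, 2, columns 1, 2 is (-2)·(-1) - (-2)·0 = 2 - 0 = 2 ≠ 0, so rank(O) = 2.
rank(O) = 2 < n = 3, so the pair (A, C) is not completely observable.

2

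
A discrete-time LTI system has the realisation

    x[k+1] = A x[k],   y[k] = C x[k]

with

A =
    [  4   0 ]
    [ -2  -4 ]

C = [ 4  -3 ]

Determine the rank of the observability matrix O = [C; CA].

CA = [[22, 12]]
Observability matrix O = [C; CA] = [[4, -3], [22, 12]]
det(O) = 4·12 - (-3)·22 = 48 - (-66) = 114 ≠ 0, so rank(O) = 2.
rank(O) = 2 = n, so the pair (A, C) is completely observable.

2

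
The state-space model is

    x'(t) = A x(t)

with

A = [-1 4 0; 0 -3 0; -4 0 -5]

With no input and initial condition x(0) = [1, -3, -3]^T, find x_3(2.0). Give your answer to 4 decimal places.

0.6471

det(sI - A) = s^3 - (tr A)s^2 + (M11 + M22 + M33)s - det A, where Mii is the 2×2 principal minor of A obtained by deleting row i and column i.
tr A = (-1) + (-3) + (-5) = -9; M11 = (-3)·(-5) - 0·0 = 15 - 0 = 15; M22 = (-1)·(-5) - 0·(-4) = 5 - 0 = 5; M33 = (-1)·(-3) - 4·0 = 3 - 0 = 3; sum of minors = 23.
det A = (-1)·((-3)·(-5) - 0·0) - 4·(0·(-5) - 0·(-4)) + 0·(0·0 - (-3)·(-4)) = (-1)·15 - 4·0 + 0·(-12) = -15.
So p(s) = det(sI - A) = s^3 + 9s^2 + 23s + 15.
Rational-root test: any integer root divides 15. Testing small divisors, s = -1 works: p(-1) = -1 + 9 + (-23) + 15 = 0, so (s + 1) is a factor.
Dividing, p(s) = (s + 1)(s^2 + 8s + 15).
Factor s^2 + 8s + 15: two numbers with sum -8 and product 15 are -3 and -5, so s^2 + 8s + 15 = (s + 3)(s + 5).
Hence p(s) = (s + 1) (s + 3) (s + 5), with roots -5, -3, -1.
The eigenvalues -5, -3, -1 are distinct and real, so A is diagonalisable and x(t) = e^{At} x(0) = V diag(e^{λ_i t}) V^{-1} x(0), where the columns of V are the eigenvectors.
λ = -5: A - (-5)I = [[4, 4, 0], [0, 2, 0], [-4, 0, 0]]. v must be orthogonal to every row; (row 1) × (row 2) = [0, 0, 8], so take v_1 = [0, 0, 1]^T.
λ = -3: A - (-3)I = [[2, 4, 0], [0, 0, 0], [-4, 0, -2]]. v must be orthogonal to every row; (row 1) × (row 3) = [-8, 4, 16], so take v_2 = [-2, 1, 4]^T.
λ = -1: A - (-1)I = [[0, 4, 0], [0, -2, 0], [-4, 0, -4]]. v must be orthogonal to every row; (row 1) × (row 3) = [-16, 0, 16], so take v_3 = [1, 0, -1]^T.
V = [v_1 v_2 v_3] = [[0, -2, 1], [0, 1, 0], [1, 4, -1]] has det V = -1, so V^{-1} = adj(V)/det V = [[1, -2, 1], [0, 1, 0], [1, 2, 0]].
Modal coordinates z(0) = V^{-1} x(0): 1·1 + (-2)·(-3) + 1·(-3) = 4; 0·1 + 1·(-3) + 0·(-3) = -3; 1·1 + 2·(-3) + 0·(-3) = -5; so z(0) = [4, -3, -5]^T.
x_3(t) = Σ_i (v_i)_3 · z_i(0) · e^{λ_i t} (row 3 of V times the modal terms).
x_3(2.0) = 1·4·e^{-5·2.0} + 4·(-3)·e^{-3·2.0} + (-1)·(-5)·e^{-1·2.0} = 4·0.000045 + (-12)·0.002479 + 5·0.135335 = 0.6471.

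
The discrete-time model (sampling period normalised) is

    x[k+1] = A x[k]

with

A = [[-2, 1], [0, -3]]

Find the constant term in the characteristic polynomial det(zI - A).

6

For a 2×2 matrix, det(zI - A) = z^2 - (tr A)z + det A.
tr A = -5, det A = 6.
So p(z) = z^2 + 5z + 6.
The constant term is 6.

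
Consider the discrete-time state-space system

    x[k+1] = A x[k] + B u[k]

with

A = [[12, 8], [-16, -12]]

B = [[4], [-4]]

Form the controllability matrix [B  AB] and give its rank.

1

AB = [[16], [-16]]
Controllability matrix C = [B  AB] = [[4, 16], [-4, -16]]
Every column of C is a scalar multiple of column 1 = [4, -4] (multipliers 1, 4), so the columns span a one-dimensional space.
C ≠ 0, hence rank(C) = 1.
rank(C) = 1 < n = 2, so the pair (A, B) is not completely controllable.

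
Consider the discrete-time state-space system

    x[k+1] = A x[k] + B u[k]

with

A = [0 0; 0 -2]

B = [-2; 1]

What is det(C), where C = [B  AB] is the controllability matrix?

4

AB = [[0], [-2]]
Controllability matrix C = [B  AB] = [[-2, 0], [1, -2]]
det(C) = (-2)·(-2) - 0·1 = 4 - 0 = 4
Since det(C) ≠ 0, rank(C) = 2 and the system is completely controllable.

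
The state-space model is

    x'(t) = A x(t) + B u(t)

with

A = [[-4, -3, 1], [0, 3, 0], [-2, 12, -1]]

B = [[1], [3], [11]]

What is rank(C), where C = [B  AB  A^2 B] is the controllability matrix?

AB = [[-2], [9], [23]]
A^2B = [[4], [27], [89]]
Controllability matrix C = [B  AB  A^2B] = [[1, -2, 4], [3, 9, 27], [11, 23, 89]]
The rows r1, r2, r3 of C are linearly dependent: -2·r1 - 3·r2 + r3 = 0 (check each entry), so rank(C) ≤ 2.
The 2×2 minor from rows 1, 2, columns 1, 2 is 1·9 - (-2)·3 = 9 - (-6) = 15 ≠ 0, so rank(C) = 2.
rank(C) = 2 < n = 3, so the pair (A, B) is not completely controllable.

2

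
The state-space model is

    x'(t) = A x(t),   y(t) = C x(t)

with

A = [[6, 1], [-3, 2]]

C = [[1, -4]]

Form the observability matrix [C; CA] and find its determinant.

65

CA = [[18, -7]]
Observability matrix O = [C; CA] = [[1, -4], [18, -7]]
det(O) = 1·(-7) - (-4)·18 = -7 - (-72) = 65
Since det(O) ≠ 0, rank(O) = 2 and the system is completely observable.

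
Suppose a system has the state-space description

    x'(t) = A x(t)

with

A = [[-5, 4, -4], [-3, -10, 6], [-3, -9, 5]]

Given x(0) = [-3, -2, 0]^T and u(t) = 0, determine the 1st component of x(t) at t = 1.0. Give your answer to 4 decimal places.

-0.7425

det(sI - A) = s^3 - (tr A)s^2 + (M11 + M22 + M33)s - det A, where Mii is the 2×2 principal minor of A obtained by deleting row i and column i.
tr A = (-5) + (-10) + 5 = -10; M11 = (-10)·5 - 6·(-9) = -50 - (-54) = 4; M22 = (-5)·5 - (-4)·(-3) = -25 - 12 = -37; M33 = (-5)·(-10) - 4·(-3) = 50 - (-12) = 62; sum of minors = 29.
det A = (-5)·((-10)·5 - 6·(-9)) - 4·((-3)·5 - 6·(-3)) + (-4)·((-3)·(-9) - (-10)·(-3)) = (-5)·4 - 4·3 + (-4)·(-3) = -20.
So p(s) = det(sI - A) = s^3 + 10s^2 + 29s + 20.
Rational-root test: any integer root divides 20. Testing small divisors, s = -1 works: p(-1) = -1 + 10 + (-29) + 20 = 0, so (s + 1) is a factor.
Dividing, p(s) = (s + 1)(s^2 + 9s + 20).
Factor s^2 + 9s + 20: two numbers with sum -9 and product 20 are -4 and -5, so s^2 + 9s + 20 = (s + 4)(s + 5).
Hence p(s) = (s + 1) (s + 4) (s + 5), with roots -5, -4, -1.
The eigenvalues -5, -4, -1 are distinct and real, so A is diagonalisable and x(t) = e^{At} x(0) = V diag(e^{λ_i t}) V^{-1} x(0), where the columns of V are the eigenvectors.
λ = -5: A - (-5)I = [[0, 4, -4], [-3, -5, 6], [-3, -9, 10]]. v must be orthogonal to every row; (row 1) × (row 2) = [4, 12, 12], so take v_1 = [-1, -3, -3]^T.
λ = -4: A - (-4)I = [[-1, 4, -4], [-3, -6, 6], [-3, -9, 9]]. v must be orthogonal to every row; (row 1) × (row 2) = [0, 18, 18], so take v_2 = [0, 1, 1]^T.
λ = -1: A - (-1)I = [[-4, 4, -4], [-3, -9, 6], [-3, -9, 6]]. v must be orthogonal to every row; (row 1) × (row 2) = [-12, 36, 48], so take v_3 = [-1, 3, 4]^T.
V = [v_1 v_2 v_3] = [[-1, 0, -1], [-3, 1, 3], [-3, 1, 4]] has det V = -1, so V^{-1} = adj(V)/det V = [[-1, 1, -1], [-3, 7, -6], [0, -1, 1]].
Modal coordinates z(0) = V^{-1} x(0): (-1)·(-3) + 1·(-2) + (-1)·0 = 1; (-3)·(-3) + 7·(-2) + (-6)·0 = -5; 0·(-3) + (-1)·(-2) + 1·0 = 2; so z(0) = [1, -5, 2]^T.
x_1(t) = Σ_i (v_i)_1 · z_i(0) · e^{λ_i t} (row 1 of V times the modal terms).
x_1(1.0) = (-1)·1·e^{-5·1.0} + 0·(-5)·e^{-4·1.0} + (-1)·2·e^{-1·1.0} = (-1)·0.006738 + 0·0.018316 + (-2)·0.367879 = -0.7425.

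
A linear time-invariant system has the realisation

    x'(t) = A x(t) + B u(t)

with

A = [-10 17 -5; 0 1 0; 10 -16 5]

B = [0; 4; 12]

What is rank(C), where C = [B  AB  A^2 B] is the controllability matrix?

AB = [[8], [4], [-4]]
A^2B = [[8], [4], [-4]]
Controllability matrix C = [B  AB  A^2B] = [[0, 8, 8], [4, 4, 4], [12, -4, -4]]
The rows r1, r2, r3 of C are linearly dependent: 2·r1 - 3·r2 + r3 = 0 (check each entry), so rank(C) ≤ 2.
The 2×2 minor from rows 1, 2, columns 1, 2 is 0·4 - 8·4 = 0 - 32 = -32 ≠ 0, so rank(C) = 2.
rank(C) = 2 < n = 3, so the pair (A, B) is not completely controllable.

2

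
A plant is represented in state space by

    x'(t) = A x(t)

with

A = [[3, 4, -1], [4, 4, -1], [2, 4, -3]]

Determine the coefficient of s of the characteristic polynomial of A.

Expand det(sI - A) for the 3×3 matrix.
p(s) = s^3 - 4s^2 - 19s - 8.
(Check: constant term = det(-A) = (-1)^3 det A = -8; coefficient of s^2 = -tr A = -4.)
The coefficient of s is -19.

-19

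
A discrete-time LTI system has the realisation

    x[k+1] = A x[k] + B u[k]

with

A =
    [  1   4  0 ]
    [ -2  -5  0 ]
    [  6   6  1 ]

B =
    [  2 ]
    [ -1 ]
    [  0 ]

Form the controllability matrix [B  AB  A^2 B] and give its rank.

2

AB = [[-2], [1], [6]]
A^2B = [[2], [-1], [0]]
Controllability matrix C = [B  AB  A^2B] = [[2, -2, 2], [-1, 1, -1], [0, 6, 0]]
The rows r1, r2, r3 of C are linearly dependent: r1 + 2·r2 = 0 (check each entry), so rank(C) ≤ 2.
The 2×2 minor from rows 1, 3, columns 1, 2 is 2·6 - (-2)·0 = 12 - 0 = 12 ≠ 0, so rank(C) = 2.
rank(C) = 2 < n = 3, so the pair (A, B) is not completely controllable.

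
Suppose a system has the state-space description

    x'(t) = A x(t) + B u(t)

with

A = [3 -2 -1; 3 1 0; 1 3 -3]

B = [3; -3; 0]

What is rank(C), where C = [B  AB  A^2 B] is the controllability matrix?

AB = [[15], [6], [-6]]
A^2B = [[39], [51], [51]]
Controllability matrix C = [B  AB  A^2B] = [[3, 15, 39], [-3, 6, 51], [0, -6, 51]]
det(C) = 3·(6·51 - 51·(-6)) - 15·((-3)·51 - 51·0) + 39·((-3)·(-6) - 6·0) = 3·612 - 15·(-153) + 39·18 = 4833 ≠ 0, so rank(C) = 3.
rank(C) = 3 = n, so the pair (A, B) is completely controllable.

3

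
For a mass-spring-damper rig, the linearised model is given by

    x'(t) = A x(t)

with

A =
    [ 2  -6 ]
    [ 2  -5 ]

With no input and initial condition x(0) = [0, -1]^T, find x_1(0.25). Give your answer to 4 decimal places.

det(sI - A) = s^2 - (tr A)s + det A, with tr A = 2 + (-5) = -3 and det A = 2·(-5) - (-6)·2 = -10 - (-12) = 2.
So p(s) = det(sI - A) = s^2 + 3s + 2.
Factor s^2 + 3s + 2: two numbers with sum -3 and product 2 are -1 and -2, so s^2 + 3s + 2 = (s + 1)(s + 2).
Hence p(s) = (s + 1) (s + 2), with roots -2, -1.
The eigenvalues -2, -1 are distinct and real, so A is diagonalisable and x(t) = e^{At} x(0) = V diag(e^{λ_i t}) V^{-1} x(0), where the columns of V are the eigenvectors.
λ = -2: A - (-2)I = [[4, -6], [2, -3]]. Row 1 gives 4·v1 + (-6)·v2 = 0, so take v_1 = [-3, -2]^T.
λ = -1: A - (-1)I = [[3, -6], [2, -4]]. Row 1 gives 3·v1 + (-6)·v2 = 0, so take v_2 = [2, 1]^T.
V = [v_1 v_2] = [[-3, 2], [-2, 1]] has det V = 1, so V^{-1} = adj(V)/det V = [[1, -2], [2, -3]].
Modal coordinates z(0) = V^{-1} x(0): 1·0 + (-2)·(-1) = 2; 2·0 + (-3)·(-1) = 3; so z(0) = [2, 3]^T.
x_1(t) = Σ_i (v_i)_1 · z_i(0) · e^{λ_i t} (row 1 of V times the modal terms).
x_1(0.25) = (-3)·2·e^{-2·0.25} + 2·3·e^{-1·0.25} = (-6)·0.606531 + 6·0.778801 = 1.0336.

1.0336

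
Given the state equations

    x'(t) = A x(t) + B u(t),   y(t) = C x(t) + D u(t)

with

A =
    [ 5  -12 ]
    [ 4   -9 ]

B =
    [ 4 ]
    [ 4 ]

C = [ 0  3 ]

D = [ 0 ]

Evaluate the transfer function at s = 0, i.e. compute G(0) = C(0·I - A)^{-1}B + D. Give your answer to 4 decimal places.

G(0) = C(-A)^{-1}B + D = -C A^{-1} B + D.
det A = 3, so A^{-1} = (1/3)·adj(A) = [[-3, 4], [-4/3, 5/3]]
A^{-1} B = [4, 4/3]^T
C A^{-1} B = 4
G(0) = D - C A^{-1} B = 0 - (4) = -4

-4.0000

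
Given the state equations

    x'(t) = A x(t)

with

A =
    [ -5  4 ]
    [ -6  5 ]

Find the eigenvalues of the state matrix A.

det(sI - A) = s^2 - (tr A)s + det A, with tr A = (-5) + 5 = 0 and det A = (-5)·5 - 4·(-6) = -25 - (-24) = -1.
So p(s) = det(sI - A) = s^2 - 1.
Factor s^2 - 1: two numbers with sum 0 and product -1 are 1 and -1, so s^2 - 1 = (s - 1)(s + 1).
Hence p(s) = (s - 1) (s + 1), with roots -1, 1.
At least one eigenvalue has non-negative real part, so the system is not asymptotically stable.

-1, 1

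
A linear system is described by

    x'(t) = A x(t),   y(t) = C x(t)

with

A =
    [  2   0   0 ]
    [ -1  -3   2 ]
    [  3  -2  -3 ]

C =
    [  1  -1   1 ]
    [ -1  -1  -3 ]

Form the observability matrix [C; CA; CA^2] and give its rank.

CA = [[6, 1, -5], [-10, 9, 7]]
CA^2 = [[-4, 7, 17], [-8, -41, -3]]
Observability matrix O = [C; CA; CA^2] = [[1, -1, 1], [-1, -1, -3], [6, 1, -5], [-10, 9, 7], [-4, 7, 17], [-8, -41, -3]]
Take the 3×3 submatrix of O formed by rows 1, 2, 3: [[1, -1, 1], [-1, -1, -3], [6, 1, -5]]. Its determinant is 1·((-1)·(-5) - (-3)·1) - (-1)·((-1)·(-5) - (-3)·6) + 1·((-1)·1 - (-1)·6) = 1·8 - (-1)·23 + 1·5 = 36 ≠ 0.
So rank(O) ≥ 3; since O has 3 columns, rank(O) = 3.
rank(O) = 3 = n, so the pair (A, C) is completely observable.

3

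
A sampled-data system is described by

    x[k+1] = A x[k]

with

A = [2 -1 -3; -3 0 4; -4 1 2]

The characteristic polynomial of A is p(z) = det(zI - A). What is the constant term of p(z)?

-11

Expand det(zI - A) for the 3×3 matrix.
p(z) = z^3 - 4z^2 - 15z - 11.
(Check: constant term = det(-A) = (-1)^3 det A = -11; coefficient of z^2 = -tr A = -4.)
The constant term is -11.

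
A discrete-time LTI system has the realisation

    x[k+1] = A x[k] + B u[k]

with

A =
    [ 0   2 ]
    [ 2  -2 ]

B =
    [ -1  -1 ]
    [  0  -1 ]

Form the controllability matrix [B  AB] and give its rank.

AB = [[0, -2], [-2, 0]]
Controllability matrix C = [B  AB] = [[-1, -1, 0, -2], [0, -1, -2, 0]]
Take the 2×2 submatrix of C formed by columns 1, 2: [[-1, -1], [0, -1]]. Its determinant is (-1)·(-1) - (-1)·0 = 1 - 0 = 1 ≠ 0.
So rank(C) ≥ 2; since C has 2 rows, rank(C) = 2.
rank(C) = 2 = n, so the pair (A, B) is completely controllable.

2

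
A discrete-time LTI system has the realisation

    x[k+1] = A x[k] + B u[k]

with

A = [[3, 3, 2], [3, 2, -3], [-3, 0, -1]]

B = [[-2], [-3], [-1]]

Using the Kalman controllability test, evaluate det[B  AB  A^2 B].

AB = [[-17], [-9], [7]]
A^2B = [[-64], [-90], [44]]
Controllability matrix C = [B  AB  A^2B] = [[-2, -17, -64], [-3, -9, -90], [-1, 7, 44]]
Expanding along the first row, det(C) = (-2)·((-9)·44 - (-90)·7) - (-17)·((-3)·44 - (-90)·(-1)) + (-64)·((-3)·7 - (-9)·(-1)) = (-2)·234 - (-17)·(-222) + (-64)·(-30) = -2322
Since det(C) ≠ 0, rank(C) = 3 and the system is completely controllable.

-2322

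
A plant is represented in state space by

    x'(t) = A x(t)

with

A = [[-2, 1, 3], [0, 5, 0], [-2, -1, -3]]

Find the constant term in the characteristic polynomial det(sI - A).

Expand det(sI - A) for the 3×3 matrix.
p(s) = s^3 - 13s - 60.
(Check: constant term = det(-A) = (-1)^3 det A = -60; coefficient of s^2 = -tr A = 0.)
The constant term is -60.

-60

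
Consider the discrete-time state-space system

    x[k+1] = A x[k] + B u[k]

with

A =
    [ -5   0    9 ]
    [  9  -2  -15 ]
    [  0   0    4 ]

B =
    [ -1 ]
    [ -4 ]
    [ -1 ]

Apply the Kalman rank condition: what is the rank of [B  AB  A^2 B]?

2

AB = [[-4], [14], [-4]]
A^2B = [[-16], [-4], [-16]]
Controllability matrix C = [B  AB  A^2B] = [[-1, -4, -16], [-4, 14, -4], [-1, -4, -16]]
The rows r1, r2, r3 of C are linearly dependent: -r1 + r3 = 0 (check each entry), so rank(C) ≤ 2.
The 2×2 minor from rows 1, 2, columns 1, 2 is (-1)·14 - (-4)·(-4) = -14 - 16 = -30 ≠ 0, so rank(C) = 2.
rank(C) = 2 < n = 3, so the pair (A, B) is not completely controllable.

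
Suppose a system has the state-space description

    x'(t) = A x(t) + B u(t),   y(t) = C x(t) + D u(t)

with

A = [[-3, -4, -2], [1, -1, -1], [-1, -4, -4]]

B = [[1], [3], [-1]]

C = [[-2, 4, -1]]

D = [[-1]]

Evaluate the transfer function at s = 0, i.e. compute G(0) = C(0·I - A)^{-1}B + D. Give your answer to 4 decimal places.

23.8000

G(0) = C(-A)^{-1}B + D = -C A^{-1} B + D.
det A = -10, so A^{-1} = (1/-10)·adj(A) = [[0, 4/5, -1/5], [-1/2, -1, 1/2], [1/2, 4/5, -7/10]]
A^{-1} B = [13/5, -4, 18/5]^T
C A^{-1} B = -124/5
G(0) = D - C A^{-1} B = -1 - (-124/5) = 119/5 ≈ 23.8000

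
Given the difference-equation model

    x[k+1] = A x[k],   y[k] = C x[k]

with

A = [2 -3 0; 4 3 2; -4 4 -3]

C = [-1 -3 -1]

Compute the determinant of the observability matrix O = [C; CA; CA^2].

CA = [[-10, -10, -3]]
CA^2 = [[-48, -12, -11]]
Observability matrix O = [C; CA; CA^2] = [[-1, -3, -1], [-10, -10, -3], [-48, -12, -11]]
Expanding along the first row, det(O) = (-1)·((-10)·(-11) - (-3)·(-12)) - (-3)·((-10)·(-11) - (-3)·(-48)) + (-1)·((-10)·(-12) - (-10)·(-48)) = (-1)·74 - (-3)·(-34) + (-1)·(-360) = 184
Since det(O) ≠ 0, rank(O) = 3 and the system is completely observable.

184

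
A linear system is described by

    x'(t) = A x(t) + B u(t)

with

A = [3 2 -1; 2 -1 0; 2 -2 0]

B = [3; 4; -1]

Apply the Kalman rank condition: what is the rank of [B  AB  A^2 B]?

3

AB = [[18], [2], [-2]]
A^2B = [[60], [34], [32]]
Controllability matrix C = [B  AB  A^2B] = [[3, 18, 60], [4, 2, 34], [-1, -2, 32]]
det(C) = 3·(2·32 - 34·(-2)) - 18·(4·32 - 34·(-1)) + 60·(4·(-2) - 2·(-1)) = 3·132 - 18·162 + 60·(-6) = -2880 ≠ 0, so rank(C) = 3.
rank(C) = 3 = n, so the pair (A, B) is completely controllable.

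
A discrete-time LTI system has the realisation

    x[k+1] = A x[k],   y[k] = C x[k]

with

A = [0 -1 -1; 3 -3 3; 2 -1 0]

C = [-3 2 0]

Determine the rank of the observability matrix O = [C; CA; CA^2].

3

CA = [[6, -3, 9]]
CA^2 = [[9, -6, -15]]
Observability matrix O = [C; CA; CA^2] = [[-3, 2, 0], [6, -3, 9], [9, -6, -15]]
det(O) = (-3)·((-3)·(-15) - 9·(-6)) - 2·(6·(-15) - 9·9) + 0·(6·(-6) - (-3)·9) = (-3)·99 - 2·(-171) + 0·(-9) = 45 ≠ 0, so rank(O) = 3.
rank(O) = 3 = n, so the pair (A, C) is completely observable.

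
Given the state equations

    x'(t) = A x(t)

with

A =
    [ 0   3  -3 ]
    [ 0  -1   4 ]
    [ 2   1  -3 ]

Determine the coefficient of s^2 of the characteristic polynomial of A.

4

Expand det(sI - A) for the 3×3 matrix.
p(s) = s^3 + 4s^2 + 5s - 18.
(Check: constant term = det(-A) = (-1)^3 det A = -18; coefficient of s^2 = -tr A = 4.)
The coefficient of s^2 is 4.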